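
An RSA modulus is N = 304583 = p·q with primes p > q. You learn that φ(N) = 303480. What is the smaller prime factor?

φ(n) = (p−1)(q−1) = n − (p+q) + 1, so p + q = 304583 − 303480 + 1 = 1104.
p and q are the roots of t² − 1104t + 304583 = 0.
Discriminant: 1104² − 4·304583 = 1218816 − 1218332 = 484; √484 = 22.
q = (1104 − 22)/2 = 541, p = (1104 + 22)/2 = 563.
Check: 541 · 563 = 304583.

541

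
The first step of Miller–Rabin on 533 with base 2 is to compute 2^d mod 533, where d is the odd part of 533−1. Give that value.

533 − 1 = 532 = 2^2 · 133, so d = 133.
2^1 ≡ 2 (mod 533)
2^2 ≡ 2^2 = 4 ≡ 4 (mod 533)
2^4 ≡ 4^2 = 16 ≡ 16 (mod 533)
2^8 ≡ 16^2 = 256 ≡ 256 (mod 533)
2^16 ≡ 256^2 = 65536 ≡ 510 (mod 533)
2^32 ≡ 510^2 = 260100 ≡ 529 (mod 533)
2^64 ≡ 529^2 = 279841 ≡ 16 (mod 533)
2^128 ≡ 16^2 = 256 ≡ 256 (mod 533)
133 = 128 + 4 + 1 in binary powers of 2.
So 2^133 ≡ 256 · 16 · 2 ≡ 197 (mod 533).
Squaring chain: 197 → 433; never reaches −1, so base 2 is a Miller–Rabin witness that 533 is composite.

197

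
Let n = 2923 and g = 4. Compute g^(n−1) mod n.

4^1 ≡ 4 (mod 2923)
4^2 ≡ 4^2 = 16 ≡ 16 (mod 2923)
4^4 ≡ 16^2 = 256 ≡ 256 (mod 2923)
4^8 ≡ 256^2 = 65536 ≡ 1230 (mod 2923)
4^16 ≡ 1230^2 = 1512900 ≡ 1709 (mod 2923)
4^32 ≡ 1709^2 = 2920681 ≡ 604 (mod 2923)
4^64 ≡ 604^2 = 364816 ≡ 2364 (mod 2923)
4^128 ≡ 2364^2 = 5588496 ≡ 2643 (mod 2923)
4^256 ≡ 2643^2 = 6985449 ≡ 2402 (mod 2923)
4^512 ≡ 2402^2 = 5769604 ≡ 2525 (mod 2923)
4^1024 ≡ 2525^2 = 6375625 ≡ 562 (mod 2923)
4^2048 ≡ 562^2 = 315844 ≡ 160 (mod 2923)
2922 = 2048 + 512 + 256 + 64 + 32 + 8 + 2 in binary powers of 2.
So 4^2922 ≡ 160 · 2525 · 2402 · 2364 · 604 · 1230 · 16 ≡ 100 (mod 2923).
Since 100 ≠ 1, base 4 is a Fermat witness: 2923 is composite.

100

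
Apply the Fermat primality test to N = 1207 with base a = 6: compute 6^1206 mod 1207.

6^1 ≡ 6 (mod 1207)
6^2 ≡ 6^2 = 36 ≡ 36 (mod 1207)
6^4 ≡ 36^2 = 1296 ≡ 89 (mod 1207)
6^8 ≡ 89^2 = 7921 ≡ 679 (mod 1207)
6^16 ≡ 679^2 = 461041 ≡ 1174 (mod 1207)
6^32 ≡ 1174^2 = 1378276 ≡ 1089 (mod 1207)
6^64 ≡ 1089^2 = 1185921 ≡ 647 (mod 1207)
6^128 ≡ 647^2 = 418609 ≡ 987 (mod 1207)
6^256 ≡ 987^2 = 974169 ≡ 120 (mod 1207)
6^512 ≡ 120^2 = 14400 ≡ 1123 (mod 1207)
6^1024 ≡ 1123^2 = 1261129 ≡ 1021 (mod 1207)
1206 = 1024 + 128 + 32 + 16 + 4 + 2 in binary powers of 2.
So 6^1206 ≡ 1021 · 987 · 1089 · 1174 · 89 · 36 ≡ 535 (mod 1207).
Since 535 ≠ 1, base 6 is a Fermat witness: 1207 is composite.

535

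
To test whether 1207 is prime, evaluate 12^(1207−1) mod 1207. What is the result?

12^1 ≡ 12 (mod 1207)
12^2 ≡ 12^2 = 144 ≡ 144 (mod 1207)
12^4 ≡ 144^2 = 20736 ≡ 217 (mod 1207)
12^8 ≡ 217^2 = 47089 ≡ 16 (mod 1207)
12^16 ≡ 16^2 = 256 ≡ 256 (mod 1207)
12^32 ≡ 256^2 = 65536 ≡ 358 (mod 1207)
12^64 ≡ 358^2 = 128164 ≡ 222 (mod 1207)
12^128 ≡ 222^2 = 49284 ≡ 1004 (mod 1207)
12^256 ≡ 1004^2 = 1008016 ≡ 171 (mod 1207)
12^512 ≡ 171^2 = 29241 ≡ 273 (mod 1207)
12^1024 ≡ 273^2 = 74529 ≡ 902 (mod 1207)
1206 = 1024 + 128 + 32 + 16 + 4 + 2 in binary powers of 2.
So 12^1206 ≡ 902 · 1004 · 358 · 256 · 217 · 144 ≡ 682 (mod 1207).
Since 682 ≠ 1, base 12 is a Fermat witness: 1207 is composite.

682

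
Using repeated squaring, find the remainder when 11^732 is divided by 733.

11^1 ≡ 11 (mod 733)
11^2 ≡ 11^2 = 121 ≡ 121 (mod 733)
11^4 ≡ 121^2 = 14641 ≡ 714 (mod 733)
11^8 ≡ 714^2 = 509796 ≡ 361 (mod 733)
11^16 ≡ 361^2 = 130321 ≡ 580 (mod 733)
11^32 ≡ 580^2 = 336400 ≡ 686 (mod 733)
11^64 ≡ 686^2 = 470596 ≡ 10 (mod 733)
11^128 ≡ 10^2 = 100 ≡ 100 (mod 733)
11^256 ≡ 100^2 = 10000 ≡ 471 (mod 733)
11^512 ≡ 471^2 = 221841 ≡ 475 (mod 733)
732 = 512 + 128 + 64 + 16 + 8 + 4 in binary powers of 2.
So 11^732 ≡ 475 · 100 · 10 · 580 · 361 · 714 ≡ 1 (mod 733).
Since the result is 1, base 11 gives no evidence that 733 is composite.

1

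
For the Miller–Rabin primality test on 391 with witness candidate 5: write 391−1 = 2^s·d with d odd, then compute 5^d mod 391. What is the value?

391 − 1 = 390 = 2^1 · 195, so d = 195.
5^1 ≡ 5 (mod 391)
5^2 ≡ 5^2 = 25 ≡ 25 (mod 391)
5^4 ≡ 25^2 = 625 ≡ 234 (mod 391)
5^8 ≡ 234^2 = 54756 ≡ 16 (mod 391)
5^16 ≡ 16^2 = 256 ≡ 256 (mod 391)
5^32 ≡ 256^2 = 65536 ≡ 239 (mod 391)
5^64 ≡ 239^2 = 57121 ≡ 35 (mod 391)
5^128 ≡ 35^2 = 1225 ≡ 52 (mod 391)
195 = 128 + 64 + 2 + 1 in binary powers of 2.
So 5^195 ≡ 52 · 35 · 25 · 5 ≡ 329 (mod 391).
Squaring chain: 329; never reaches −1, so base 5 is a Miller–Rabin witness that 391 is composite.

329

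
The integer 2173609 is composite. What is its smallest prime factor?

47

2173609 is odd.
Digit sum 28, not divisible by 3.
Ends in 9: not divisible by 5.
7: 2173609 = 7·310515 + 4
11: 2173609 = 11·197600 + 9
13: 2173609 = 13·167200 + 9
17: 2173609 = 17·127859 + 6
19: 2173609 = 19·114400 + 9
23: 2173609 = 23·94504 + 17
29: 2173609 = 29·74952 + 1
31: 2173609 = 31·70116 + 13
37: 2173609 = 37·58746 + 7
41: 2173609 = 41·53014 + 35
43: 2173609 = 43·50549 + 2
47: 2173609 = 47·46247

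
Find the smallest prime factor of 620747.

23

620747 is odd.
Digit sum 26, not divisible by 3.
Ends in 7: not divisible by 5.
7: 620747 = 7·88678 + 1
11: 620747 = 11·56431 + 6
13: 620747 = 13·47749 + 10
17: 620747 = 17·36514 + 9
19: 620747 = 19·32670 + 17
23: 620747 = 23·26989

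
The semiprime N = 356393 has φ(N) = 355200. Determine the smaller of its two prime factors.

593

φ(n) = (p−1)(q−1) = n − (p+q) + 1, so p + q = 356393 − 355200 + 1 = 1194.
p and q are the roots of t² − 1194t + 356393 = 0.
Discriminant: 1194² − 4·356393 = 1425636 − 1425572 = 64; √64 = 8.
q = (1194 − 8)/2 = 593, p = (1194 + 8)/2 = 601.
Check: 593 · 601 = 356393.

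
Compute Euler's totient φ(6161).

Factor: 6161 = 61 · 101.
φ(6161) = (61−1) · (101−1) = 60 · 100 = 6000.

6000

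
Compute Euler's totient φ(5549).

Factor: 5549 = 31 · 179.
φ(5549) = (31−1) · (179−1) = 30 · 178 = 5340.

5340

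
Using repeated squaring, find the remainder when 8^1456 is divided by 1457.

8^1 ≡ 8 (mod 1457)
8^2 ≡ 8^2 = 64 ≡ 64 (mod 1457)
8^4 ≡ 64^2 = 4096 ≡ 1182 (mod 1457)
8^8 ≡ 1182^2 = 1397124 ≡ 1318 (mod 1457)
8^16 ≡ 1318^2 = 1737124 ≡ 380 (mod 1457)
8^32 ≡ 380^2 = 144400 ≡ 157 (mod 1457)
8^64 ≡ 157^2 = 24649 ≡ 1337 (mod 1457)
8^128 ≡ 1337^2 = 1787569 ≡ 1287 (mod 1457)
8^256 ≡ 1287^2 = 1656369 ≡ 1217 (mod 1457)
8^512 ≡ 1217^2 = 1481089 ≡ 777 (mod 1457)
8^1024 ≡ 777^2 = 603729 ≡ 531 (mod 1457)
1456 = 1024 + 256 + 128 + 32 + 16 in binary powers of 2.
So 8^1456 ≡ 531 · 1217 · 1287 · 157 · 380 ≡ 1093 (mod 1457).
Since 1093 ≠ 1, base 8 is a Fermat witness: 1457 is composite.

1093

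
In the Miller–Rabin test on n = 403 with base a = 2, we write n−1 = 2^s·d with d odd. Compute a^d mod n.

343

403 − 1 = 402 = 2^1 · 201, so d = 201.
2^1 ≡ 2 (mod 403)
2^2 ≡ 2^2 = 4 ≡ 4 (mod 403)
2^4 ≡ 4^2 = 16 ≡ 16 (mod 403)
2^8 ≡ 16^2 = 256 ≡ 256 (mod 403)
2^16 ≡ 256^2 = 65536 ≡ 250 (mod 403)
2^32 ≡ 250^2 = 62500 ≡ 35 (mod 403)
2^64 ≡ 35^2 = 1225 ≡ 16 (mod 403)
2^128 ≡ 16^2 = 256 ≡ 256 (mod 403)
201 = 128 + 64 + 8 + 1 in binary powers of 2.
So 2^201 ≡ 256 · 16 · 256 · 2 ≡ 343 (mod 403).
Squaring chain: 343; never reaches −1, so base 2 is a Miller–Rabin witness that 403 is composite.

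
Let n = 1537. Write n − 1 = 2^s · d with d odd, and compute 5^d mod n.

1537 − 1 = 1536 = 2^9 · 3, so d = 3.
5^1 ≡ 5 (mod 1537)
5^2 ≡ 5^2 = 25 ≡ 25 (mod 1537)
3 = 2 + 1 in binary powers of 2.
So 5^3 ≡ 25 · 5 ≡ 125 (mod 1537).
Squaring chain: 125 → 255 → 471 → 513 → 342 → 152 → 49 → 864 → 1051; never reaches −1, so base 5 is a Miller–Rabin witness that 1537 is composite.

125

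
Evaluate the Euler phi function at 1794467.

Factor: 1794467 = 101 · 109 · 163.
φ(1794467) = (101−1) · (109−1) · (163−1) = 100 · 108 · 162 = 1749600.

1749600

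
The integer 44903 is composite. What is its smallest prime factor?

44903 is odd.
Digit sum 20, not divisible by 3.
Ends in 3: not divisible by 5.
7: 44903 = 7·6414 + 5
11: 44903 = 11·4082 + 1
13: 44903 = 13·3454 + 1
17: 44903 = 17·2641 + 6
19: 44903 = 19·2363 + 6
23: 44903 = 23·1952 + 7
29: 44903 = 29·1548 + 11
31: 44903 = 31·1448 + 15
37: 44903 = 37·1213 + 22
41: 44903 = 41·1095 + 8
43: 44903 = 43·1044 + 11
47: 44903 = 47·955 + 18
53: 44903 = 53·847 + 12
59: 44903 = 59·761 + 4
61: 44903 = 61·736 + 7
67: 44903 = 67·670 + 13
71: 44903 = 71·632 + 31
73: 44903 = 73·615 + 8
79: 44903 = 79·568 + 31
83: 44903 = 83·541

83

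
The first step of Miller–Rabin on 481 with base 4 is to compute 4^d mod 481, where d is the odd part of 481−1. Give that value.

233

481 − 1 = 480 = 2^5 · 15, so d = 15.
4^1 ≡ 4 (mod 481)
4^2 ≡ 4^2 = 16 ≡ 16 (mod 481)
4^4 ≡ 16^2 = 256 ≡ 256 (mod 481)
4^8 ≡ 256^2 = 65536 ≡ 120 (mod 481)
15 = 8 + 4 + 2 + 1 in binary powers of 2.
So 4^15 ≡ 120 · 256 · 16 · 4 ≡ 233 (mod 481).
Squaring chain: 233 → 417 → 248 → 417 → 248; never reaches −1, so base 4 is a Miller–Rabin witness that 481 is composite.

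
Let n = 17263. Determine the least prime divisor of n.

61

17263 is odd.
Digit sum 19, not divisible by 3.
Ends in 3: not divisible by 5.
7: 17263 = 7·2466 + 1
11: 17263 = 11·1569 + 4
13: 17263 = 13·1327 + 12
17: 17263 = 17·1015 + 8
19: 17263 = 19·908 + 11
23: 17263 = 23·750 + 13
29: 17263 = 29·595 + 8
31: 17263 = 31·556 + 27
37: 17263 = 37·466 + 21
41: 17263 = 41·421 + 2
43: 17263 = 43·401 + 20
47: 17263 = 47·367 + 14
53: 17263 = 53·325 + 38
59: 17263 = 59·292 + 35
61: 17263 = 61·283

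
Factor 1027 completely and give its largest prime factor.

79

1027 = 13 · 79
79 is prime.
So 1027 = 13 · 79; the largest prime factor is 79.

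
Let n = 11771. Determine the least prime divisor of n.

79

11771 is odd.
Digit sum 17, not divisible by 3.
Ends in 1: not divisible by 5.
7: 11771 = 7·1681 + 4
11: 11771 = 11·1070 + 1
13: 11771 = 13·905 + 6
17: 11771 = 17·692 + 7
19: 11771 = 19·619 + 10
23: 11771 = 23·511 + 18
29: 11771 = 29·405 + 26
31: 11771 = 31·379 + 22
37: 11771 = 37·318 + 5
41: 11771 = 41·287 + 4
43: 11771 = 43·273 + 32
47: 11771 = 47·250 + 21
53: 11771 = 53·222 + 5
59: 11771 = 59·199 + 30
61: 11771 = 61·192 + 59
67: 11771 = 67·175 + 46
71: 11771 = 71·165 + 56
73: 11771 = 73·161 + 18
79: 11771 = 79·149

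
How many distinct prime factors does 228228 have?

6

228228 = 2^2 · 57057
57057 = 3 · 19019
19019 = 7 · 2717
2717 = 11 · 247
247 = 13 · 19
228228 = 2^2 · 3 · 7 · 11 · 13 · 19, which has 6 distinct prime factors.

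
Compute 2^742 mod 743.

1

2^1 ≡ 2 (mod 743)
2^2 ≡ 2^2 = 4 ≡ 4 (mod 743)
2^4 ≡ 4^2 = 16 ≡ 16 (mod 743)
2^8 ≡ 16^2 = 256 ≡ 256 (mod 743)
2^16 ≡ 256^2 = 65536 ≡ 152 (mod 743)
2^32 ≡ 152^2 = 23104 ≡ 71 (mod 743)
2^64 ≡ 71^2 = 5041 ≡ 583 (mod 743)
2^128 ≡ 583^2 = 339889 ≡ 338 (mod 743)
2^256 ≡ 338^2 = 114244 ≡ 565 (mod 743)
2^512 ≡ 565^2 = 319225 ≡ 478 (mod 743)
742 = 512 + 128 + 64 + 32 + 4 + 2 in binary powers of 2.
So 2^742 ≡ 478 · 338 · 583 · 71 · 16 · 4 ≡ 1 (mod 743).
Since the result is 1, base 2 gives no evidence that 743 is composite.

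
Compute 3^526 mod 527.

3^1 ≡ 3 (mod 527)
3^2 ≡ 3^2 = 9 ≡ 9 (mod 527)
3^4 ≡ 9^2 = 81 ≡ 81 (mod 527)
3^8 ≡ 81^2 = 6561 ≡ 237 (mod 527)
3^16 ≡ 237^2 = 56169 ≡ 307 (mod 527)
3^32 ≡ 307^2 = 94249 ≡ 443 (mod 527)
3^64 ≡ 443^2 = 196249 ≡ 205 (mod 527)
3^128 ≡ 205^2 = 42025 ≡ 392 (mod 527)
3^256 ≡ 392^2 = 153664 ≡ 307 (mod 527)
3^512 ≡ 307^2 = 94249 ≡ 443 (mod 527)
526 = 512 + 8 + 4 + 2 in binary powers of 2.
So 3^526 ≡ 443 · 237 · 81 · 9 ≡ 121 (mod 527).
Since 121 ≠ 1, base 3 is a Fermat witness: 527 is composite.

121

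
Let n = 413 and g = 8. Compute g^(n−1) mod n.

302

8^1 ≡ 8 (mod 413)
8^2 ≡ 8^2 = 64 ≡ 64 (mod 413)
8^4 ≡ 64^2 = 4096 ≡ 379 (mod 413)
8^8 ≡ 379^2 = 143641 ≡ 330 (mod 413)
8^16 ≡ 330^2 = 108900 ≡ 281 (mod 413)
8^32 ≡ 281^2 = 78961 ≡ 78 (mod 413)
8^64 ≡ 78^2 = 6084 ≡ 302 (mod 413)
8^128 ≡ 302^2 = 91204 ≡ 344 (mod 413)
8^256 ≡ 344^2 = 118336 ≡ 218 (mod 413)
412 = 256 + 128 + 16 + 8 + 4 in binary powers of 2.
So 8^412 ≡ 218 · 344 · 281 · 330 · 379 ≡ 302 (mod 413).
Since 302 ≠ 1, base 8 is a Fermat witness: 413 is composite.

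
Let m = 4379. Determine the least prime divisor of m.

4379 is odd.
Digit sum 23, not divisible by 3.
Ends in 9: not divisible by 5.
7: 4379 = 7·625 + 4
11: 4379 = 11·398 + 1
13: 4379 = 13·336 + 11
17: 4379 = 17·257 + 10
19: 4379 = 19·230 + 9
23: 4379 = 23·190 + 9
29: 4379 = 29·151

29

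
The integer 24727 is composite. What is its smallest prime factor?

24727 is odd.
Digit sum 22, not divisible by 3.
Ends in 7: not divisible by 5.
7: 24727 = 7·3532 + 3
11: 24727 = 11·2247 + 10
13: 24727 = 13·1902 + 1
17: 24727 = 17·1454 + 9
19: 24727 = 19·1301 + 8
23: 24727 = 23·1075 + 2
29: 24727 = 29·852 + 19
31: 24727 = 31·797 + 20
37: 24727 = 37·668 + 11
41: 24727 = 41·603 + 4
43: 24727 = 43·575 + 2
47: 24727 = 47·526 + 5
53: 24727 = 53·466 + 29
59: 24727 = 59·419 + 6
61: 24727 = 61·405 + 22
67: 24727 = 67·369 + 4
71: 24727 = 71·348 + 19
73: 24727 = 73·338 + 53
79: 24727 = 79·313

79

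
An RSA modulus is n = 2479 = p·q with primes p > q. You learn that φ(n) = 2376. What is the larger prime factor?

φ(n) = (p−1)(q−1) = n − (p+q) + 1, so p + q = 2479 − 2376 + 1 = 104.
p and q are the roots of t² − 104t + 2479 = 0.
Discriminant: 104² − 4·2479 = 10816 − 9916 = 900; √900 = 30.
q = (104 − 30)/2 = 37, p = (104 + 30)/2 = 67.
Check: 37 · 67 = 2479.

67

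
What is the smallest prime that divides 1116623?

37

1116623 is odd.
Digit sum 20, not divisible by 3.
Ends in 3: not divisible by 5.
7: 1116623 = 7·159517 + 4
11: 1116623 = 11·101511 + 2
13: 1116623 = 13·85894 + 1
17: 1116623 = 17·65683 + 12
19: 1116623 = 19·58769 + 12
23: 1116623 = 23·48548 + 19
29: 1116623 = 29·38504 + 7
31: 1116623 = 31·36020 + 3
37: 1116623 = 37·30179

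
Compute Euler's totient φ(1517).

Factor: 1517 = 37 · 41.
φ(1517) = (37−1) · (41−1) = 36 · 40 = 1440.

1440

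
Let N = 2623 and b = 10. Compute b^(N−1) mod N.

735

10^1 ≡ 10 (mod 2623)
10^2 ≡ 10^2 = 100 ≡ 100 (mod 2623)
10^4 ≡ 100^2 = 10000 ≡ 2131 (mod 2623)
10^8 ≡ 2131^2 = 4541161 ≡ 748 (mod 2623)
10^16 ≡ 748^2 = 559504 ≡ 805 (mod 2623)
10^32 ≡ 805^2 = 648025 ≡ 144 (mod 2623)
10^64 ≡ 144^2 = 20736 ≡ 2375 (mod 2623)
10^128 ≡ 2375^2 = 5640625 ≡ 1175 (mod 2623)
10^256 ≡ 1175^2 = 1380625 ≡ 927 (mod 2623)
10^512 ≡ 927^2 = 859329 ≡ 1608 (mod 2623)
10^1024 ≡ 1608^2 = 2585664 ≡ 2009 (mod 2623)
10^2048 ≡ 2009^2 = 4036081 ≡ 1907 (mod 2623)
2622 = 2048 + 512 + 32 + 16 + 8 + 4 + 2 in binary powers of 2.
So 10^2622 ≡ 1907 · 1608 · 144 · 805 · 748 · 2131 · 100 ≡ 735 (mod 2623).
Since 735 ≠ 1, base 10 is a Fermat witness: 2623 is composite.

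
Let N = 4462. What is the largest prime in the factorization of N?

97

4462 = 2 · 2231
2231 = 23 · 97
97 is prime.
So 4462 = 2 · 23 · 97; the largest prime factor is 97.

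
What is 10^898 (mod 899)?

10^1 ≡ 10 (mod 899)
10^2 ≡ 10^2 = 100 ≡ 100 (mod 899)
10^4 ≡ 100^2 = 10000 ≡ 111 (mod 899)
10^8 ≡ 111^2 = 12321 ≡ 634 (mod 899)
10^16 ≡ 634^2 = 401956 ≡ 103 (mod 899)
10^32 ≡ 103^2 = 10609 ≡ 720 (mod 899)
10^64 ≡ 720^2 = 518400 ≡ 576 (mod 899)
10^128 ≡ 576^2 = 331776 ≡ 45 (mod 899)
10^256 ≡ 45^2 = 2025 ≡ 227 (mod 899)
10^512 ≡ 227^2 = 51529 ≡ 286 (mod 899)
898 = 512 + 256 + 128 + 2 in binary powers of 2.
So 10^898 ≡ 286 · 227 · 45 · 100 ≡ 71 (mod 899).
Since 71 ≠ 1, base 10 is a Fermat witness: 899 is composite.

71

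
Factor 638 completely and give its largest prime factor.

29

638 = 2 · 319
319 = 11 · 29
29 is prime.
So 638 = 2 · 11 · 29; the largest prime factor is 29.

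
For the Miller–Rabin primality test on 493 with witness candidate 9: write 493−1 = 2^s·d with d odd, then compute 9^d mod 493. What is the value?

493 − 1 = 492 = 2^2 · 123, so d = 123.
9^1 ≡ 9 (mod 493)
9^2 ≡ 9^2 = 81 ≡ 81 (mod 493)
9^4 ≡ 81^2 = 6561 ≡ 152 (mod 493)
9^8 ≡ 152^2 = 23104 ≡ 426 (mod 493)
9^16 ≡ 426^2 = 181476 ≡ 52 (mod 493)
9^32 ≡ 52^2 = 2704 ≡ 239 (mod 493)
9^64 ≡ 239^2 = 57121 ≡ 426 (mod 493)
123 = 64 + 32 + 16 + 8 + 2 + 1 in binary powers of 2.
So 9^123 ≡ 426 · 239 · 52 · 426 · 81 · 9 ≡ 457 (mod 493).
Squaring chain: 457 → 310; never reaches −1, so base 9 is a Miller–Rabin witness that 493 is composite.

457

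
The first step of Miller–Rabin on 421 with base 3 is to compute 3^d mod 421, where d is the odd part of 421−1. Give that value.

421 − 1 = 420 = 2^2 · 105, so d = 105.
3^1 ≡ 3 (mod 421)
3^2 ≡ 3^2 = 9 ≡ 9 (mod 421)
3^4 ≡ 9^2 = 81 ≡ 81 (mod 421)
3^8 ≡ 81^2 = 6561 ≡ 246 (mod 421)
3^16 ≡ 246^2 = 60516 ≡ 313 (mod 421)
3^32 ≡ 313^2 = 97969 ≡ 297 (mod 421)
3^64 ≡ 297^2 = 88209 ≡ 220 (mod 421)
105 = 64 + 32 + 8 + 1 in binary powers of 2.
So 3^105 ≡ 220 · 297 · 246 · 3 ≡ 1 (mod 421).
Since 3^d ≡ 1 (mod 421), base 3 does not prove 421 composite.

1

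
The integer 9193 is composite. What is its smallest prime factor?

9193 is odd.
Digit sum 22, not divisible by 3.
Ends in 3: not divisible by 5.
7: 9193 = 7·1313 + 2
11: 9193 = 11·835 + 8
13: 9193 = 13·707 + 2
17: 9193 = 17·540 + 13
19: 9193 = 19·483 + 16
23: 9193 = 23·399 + 16
29: 9193 = 29·317

29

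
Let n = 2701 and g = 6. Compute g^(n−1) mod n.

1

6^1 ≡ 6 (mod 2701)
6^2 ≡ 6^2 = 36 ≡ 36 (mod 2701)
6^4 ≡ 36^2 = 1296 ≡ 1296 (mod 2701)
6^8 ≡ 1296^2 = 1679616 ≡ 2295 (mod 2701)
6^16 ≡ 2295^2 = 5267025 ≡ 75 (mod 2701)
6^32 ≡ 75^2 = 5625 ≡ 223 (mod 2701)
6^64 ≡ 223^2 = 49729 ≡ 1111 (mod 2701)
6^128 ≡ 1111^2 = 1234321 ≡ 2665 (mod 2701)
6^256 ≡ 2665^2 = 7102225 ≡ 1296 (mod 2701)
6^512 ≡ 1296^2 = 1679616 ≡ 2295 (mod 2701)
6^1024 ≡ 2295^2 = 5267025 ≡ 75 (mod 2701)
6^2048 ≡ 75^2 = 5625 ≡ 223 (mod 2701)
2700 = 2048 + 512 + 128 + 8 + 4 in binary powers of 2.
So 6^2700 ≡ 223 · 2295 · 2665 · 2295 · 1296 ≡ 1 (mod 2701).
Since the result is 1, base 6 gives no evidence that 2701 is composite.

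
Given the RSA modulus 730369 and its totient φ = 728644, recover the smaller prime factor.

φ(n) = (p−1)(q−1) = n − (p+q) + 1, so p + q = 730369 − 728644 + 1 = 1726.
p and q are the roots of t² − 1726t + 730369 = 0.
Discriminant: 1726² − 4·730369 = 2979076 − 2921476 = 57600; √57600 = 240.
q = (1726 − 240)/2 = 743, p = (1726 + 240)/2 = 983.
Check: 743 · 983 = 730369.

743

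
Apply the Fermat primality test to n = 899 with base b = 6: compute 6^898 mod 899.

6^1 ≡ 6 (mod 899)
6^2 ≡ 6^2 = 36 ≡ 36 (mod 899)
6^4 ≡ 36^2 = 1296 ≡ 397 (mod 899)
6^8 ≡ 397^2 = 157609 ≡ 284 (mod 899)
6^16 ≡ 284^2 = 80656 ≡ 645 (mod 899)
6^32 ≡ 645^2 = 416025 ≡ 687 (mod 899)
6^64 ≡ 687^2 = 471969 ≡ 893 (mod 899)
6^128 ≡ 893^2 = 797449 ≡ 36 (mod 899)
6^256 ≡ 36^2 = 1296 ≡ 397 (mod 899)
6^512 ≡ 397^2 = 157609 ≡ 284 (mod 899)
898 = 512 + 256 + 128 + 2 in binary powers of 2.
So 6^898 ≡ 284 · 397 · 36 · 36 ≡ 645 (mod 899).
Since 645 ≠ 1, base 6 is a Fermat witness: 899 is composite.

645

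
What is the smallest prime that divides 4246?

2

4246 is even: 2 divides it.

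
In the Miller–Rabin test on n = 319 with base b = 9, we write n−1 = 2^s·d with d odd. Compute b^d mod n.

319 − 1 = 318 = 2^1 · 159, so d = 159.
9^1 ≡ 9 (mod 319)
9^2 ≡ 9^2 = 81 ≡ 81 (mod 319)
9^4 ≡ 81^2 = 6561 ≡ 181 (mod 319)
9^8 ≡ 181^2 = 32761 ≡ 223 (mod 319)
9^16 ≡ 223^2 = 49729 ≡ 284 (mod 319)
9^32 ≡ 284^2 = 80656 ≡ 268 (mod 319)
9^64 ≡ 268^2 = 71824 ≡ 49 (mod 319)
9^128 ≡ 49^2 = 2401 ≡ 168 (mod 319)
159 = 128 + 16 + 8 + 4 + 2 + 1 in binary powers of 2.
So 9^159 ≡ 168 · 284 · 223 · 181 · 81 · 9 ≡ 5 (mod 319).
Squaring chain: 5; never reaches −1, so base 9 is a Miller–Rabin witness that 319 is composite.

5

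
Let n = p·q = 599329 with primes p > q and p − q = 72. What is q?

739

Since p = q + 72, we have 599329 = q(q + 72), so q² + 72q − 599329 = 0.
Discriminant: 72² + 4·599329 = 5184 + 2397316 = 2402500; √2402500 = 1550.
q = (−72 + 1550)/2 = 739, and p = q + 72 = 811.
Check: 739 · 811 = 599329.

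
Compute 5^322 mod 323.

263

5^1 ≡ 5 (mod 323)
5^2 ≡ 5^2 = 25 ≡ 25 (mod 323)
5^4 ≡ 25^2 = 625 ≡ 302 (mod 323)
5^8 ≡ 302^2 = 91204 ≡ 118 (mod 323)
5^16 ≡ 118^2 = 13924 ≡ 35 (mod 323)
5^32 ≡ 35^2 = 1225 ≡ 256 (mod 323)
5^64 ≡ 256^2 = 65536 ≡ 290 (mod 323)
5^128 ≡ 290^2 = 84100 ≡ 120 (mod 323)
5^256 ≡ 120^2 = 14400 ≡ 188 (mod 323)
322 = 256 + 64 + 2 in binary powers of 2.
So 5^322 ≡ 188 · 290 · 25 ≡ 263 (mod 323).
Since 263 ≠ 1, base 5 is a Fermat witness: 323 is composite.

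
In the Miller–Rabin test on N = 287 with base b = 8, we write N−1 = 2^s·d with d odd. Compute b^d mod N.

225

287 − 1 = 286 = 2^1 · 143, so d = 143.
8^1 ≡ 8 (mod 287)
8^2 ≡ 8^2 = 64 ≡ 64 (mod 287)
8^4 ≡ 64^2 = 4096 ≡ 78 (mod 287)
8^8 ≡ 78^2 = 6084 ≡ 57 (mod 287)
8^16 ≡ 57^2 = 3249 ≡ 92 (mod 287)
8^32 ≡ 92^2 = 8464 ≡ 141 (mod 287)
8^64 ≡ 141^2 = 19881 ≡ 78 (mod 287)
8^128 ≡ 78^2 = 6084 ≡ 57 (mod 287)
143 = 128 + 8 + 4 + 2 + 1 in binary powers of 2.
So 8^143 ≡ 57 · 57 · 78 · 64 · 8 ≡ 225 (mod 287).
Squaring chain: 225; never reaches −1, so base 8 is a Miller–Rabin witness that 287 is composite.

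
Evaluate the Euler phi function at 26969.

Factor: 26969 = 149 · 181.
φ(26969) = (149−1) · (181−1) = 148 · 180 = 26640.

26640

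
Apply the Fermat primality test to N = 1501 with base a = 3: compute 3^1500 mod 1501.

539

3^1 ≡ 3 (mod 1501)
3^2 ≡ 3^2 = 9 ≡ 9 (mod 1501)
3^4 ≡ 9^2 = 81 ≡ 81 (mod 1501)
3^8 ≡ 81^2 = 6561 ≡ 557 (mod 1501)
3^16 ≡ 557^2 = 310249 ≡ 1043 (mod 1501)
3^32 ≡ 1043^2 = 1087849 ≡ 1125 (mod 1501)
3^64 ≡ 1125^2 = 1265625 ≡ 282 (mod 1501)
3^128 ≡ 282^2 = 79524 ≡ 1472 (mod 1501)
3^256 ≡ 1472^2 = 2166784 ≡ 841 (mod 1501)
3^512 ≡ 841^2 = 707281 ≡ 310 (mod 1501)
3^1024 ≡ 310^2 = 96100 ≡ 36 (mod 1501)
1500 = 1024 + 256 + 128 + 64 + 16 + 8 + 4 in binary powers of 2.
So 3^1500 ≡ 36 · 841 · 1472 · 282 · 1043 · 557 · 81 ≡ 539 (mod 1501).
Since 539 ≠ 1, base 3 is a Fermat witness: 1501 is composite.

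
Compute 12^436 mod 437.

12^1 ≡ 12 (mod 437)
12^2 ≡ 12^2 = 144 ≡ 144 (mod 437)
12^4 ≡ 144^2 = 20736 ≡ 197 (mod 437)
12^8 ≡ 197^2 = 38809 ≡ 353 (mod 437)
12^16 ≡ 353^2 = 124609 ≡ 64 (mod 437)
12^32 ≡ 64^2 = 4096 ≡ 163 (mod 437)
12^64 ≡ 163^2 = 26569 ≡ 349 (mod 437)
12^128 ≡ 349^2 = 121801 ≡ 315 (mod 437)
12^256 ≡ 315^2 = 99225 ≡ 26 (mod 437)
436 = 256 + 128 + 32 + 16 + 4 in binary powers of 2.
So 12^436 ≡ 26 · 315 · 163 · 64 · 197 ≡ 292 (mod 437).
Since 292 ≠ 1, base 12 is a Fermat witness: 437 is composite.

292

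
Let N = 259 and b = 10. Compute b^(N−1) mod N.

10^1 ≡ 10 (mod 259)
10^2 ≡ 10^2 = 100 ≡ 100 (mod 259)
10^4 ≡ 100^2 = 10000 ≡ 158 (mod 259)
10^8 ≡ 158^2 = 24964 ≡ 100 (mod 259)
10^16 ≡ 100^2 = 10000 ≡ 158 (mod 259)
10^32 ≡ 158^2 = 24964 ≡ 100 (mod 259)
10^64 ≡ 100^2 = 10000 ≡ 158 (mod 259)
10^128 ≡ 158^2 = 24964 ≡ 100 (mod 259)
10^256 ≡ 100^2 = 10000 ≡ 158 (mod 259)
258 = 256 + 2 in binary powers of 2.
So 10^258 ≡ 158 · 100 ≡ 1 (mod 259).
Since the result is 1, base 10 gives no evidence that 259 is composite.

1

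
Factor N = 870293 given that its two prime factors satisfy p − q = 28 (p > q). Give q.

Since p = q + 28, we have 870293 = q(q + 28), so q² + 28q − 870293 = 0.
Discriminant: 28² + 4·870293 = 784 + 3481172 = 3481956; √3481956 = 1866.
q = (−28 + 1866)/2 = 919, and p = q + 28 = 947.
Check: 919 · 947 = 870293.

919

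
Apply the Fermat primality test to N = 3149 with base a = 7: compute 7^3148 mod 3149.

272

7^1 ≡ 7 (mod 3149)
7^2 ≡ 7^2 = 49 ≡ 49 (mod 3149)
7^4 ≡ 49^2 = 2401 ≡ 2401 (mod 3149)
7^8 ≡ 2401^2 = 5764801 ≡ 2131 (mod 3149)
7^16 ≡ 2131^2 = 4541161 ≡ 303 (mod 3149)
7^32 ≡ 303^2 = 91809 ≡ 488 (mod 3149)
7^64 ≡ 488^2 = 238144 ≡ 1969 (mod 3149)
7^128 ≡ 1969^2 = 3876961 ≡ 542 (mod 3149)
7^256 ≡ 542^2 = 293764 ≡ 907 (mod 3149)
7^512 ≡ 907^2 = 822649 ≡ 760 (mod 3149)
7^1024 ≡ 760^2 = 577600 ≡ 1333 (mod 3149)
7^2048 ≡ 1333^2 = 1776889 ≡ 853 (mod 3149)
3148 = 2048 + 1024 + 64 + 8 + 4 in binary powers of 2.
So 7^3148 ≡ 853 · 1333 · 1969 · 2131 · 2401 ≡ 272 (mod 3149).
Since 272 ≠ 1, base 7 is a Fermat witness: 3149 is composite.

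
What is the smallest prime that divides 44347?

61

44347 is odd.
Digit sum 22, not divisible by 3.
Ends in 7: not divisible by 5.
7: 44347 = 7·6335 + 2
11: 44347 = 11·4031 + 6
13: 44347 = 13·3411 + 4
17: 44347 = 17·2608 + 11
19: 44347 = 19·2334 + 1
23: 44347 = 23·1928 + 3
29: 44347 = 29·1529 + 6
31: 44347 = 31·1430 + 17
37: 44347 = 37·1198 + 21
41: 44347 = 41·1081 + 26
43: 44347 = 43·1031 + 14
47: 44347 = 47·943 + 26
53: 44347 = 53·836 + 39
59: 44347 = 59·751 + 38
61: 44347 = 61·727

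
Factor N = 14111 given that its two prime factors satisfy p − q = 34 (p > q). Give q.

103

Since p = q + 34, we have 14111 = q(q + 34), so q² + 34q − 14111 = 0.
Discriminant: 34² + 4·14111 = 1156 + 56444 = 57600; √57600 = 240.
q = (−34 + 240)/2 = 103, and p = q + 34 = 137.
Check: 103 · 137 = 14111.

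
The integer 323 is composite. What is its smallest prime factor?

17

323 is odd.
Digit sum 8, not divisible by 3.
Ends in 3: not divisible by 5.
7: 323 = 7·46 + 1
11: 323 = 11·29 + 4
13: 323 = 13·24 + 11
17: 323 = 17·19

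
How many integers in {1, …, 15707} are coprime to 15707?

Factor: 15707 = 113 · 139.
φ(15707) = (113−1) · (139−1) = 112 · 138 = 15456.

15456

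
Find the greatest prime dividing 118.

118 = 2 · 59
59 is prime.
So 118 = 2 · 59; the largest prime factor is 59.

59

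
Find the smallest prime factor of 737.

11

737 is odd.
Digit sum 17, not divisible by 3.
Ends in 7: not divisible by 5.
7: 737 = 7·105 + 2
11: 737 = 11·67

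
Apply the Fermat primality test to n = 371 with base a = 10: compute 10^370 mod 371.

102

10^1 ≡ 10 (mod 371)
10^2 ≡ 10^2 = 100 ≡ 100 (mod 371)
10^4 ≡ 100^2 = 10000 ≡ 354 (mod 371)
10^8 ≡ 354^2 = 125316 ≡ 289 (mod 371)
10^16 ≡ 289^2 = 83521 ≡ 46 (mod 371)
10^32 ≡ 46^2 = 2116 ≡ 261 (mod 371)
10^64 ≡ 261^2 = 68121 ≡ 228 (mod 371)
10^128 ≡ 228^2 = 51984 ≡ 44 (mod 371)
10^256 ≡ 44^2 = 1936 ≡ 81 (mod 371)
370 = 256 + 64 + 32 + 16 + 2 in binary powers of 2.
So 10^370 ≡ 81 · 228 · 261 · 46 · 100 ≡ 102 (mod 371).
Since 102 ≠ 1, base 10 is a Fermat witness: 371 is composite.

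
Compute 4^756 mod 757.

4^1 ≡ 4 (mod 757)
4^2 ≡ 4^2 = 16 ≡ 16 (mod 757)
4^4 ≡ 16^2 = 256 ≡ 256 (mod 757)
4^8 ≡ 256^2 = 65536 ≡ 434 (mod 757)
4^16 ≡ 434^2 = 188356 ≡ 620 (mod 757)
4^32 ≡ 620^2 = 384400 ≡ 601 (mod 757)
4^64 ≡ 601^2 = 361201 ≡ 112 (mod 757)
4^128 ≡ 112^2 = 12544 ≡ 432 (mod 757)
4^256 ≡ 432^2 = 186624 ≡ 402 (mod 757)
4^512 ≡ 402^2 = 161604 ≡ 363 (mod 757)
756 = 512 + 128 + 64 + 32 + 16 + 4 in binary powers of 2.
So 4^756 ≡ 363 · 432 · 112 · 601 · 620 · 256 ≡ 1 (mod 757).
Since the result is 1, base 4 gives no evidence that 757 is composite.

1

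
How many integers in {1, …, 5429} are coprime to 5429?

5280

Factor: 5429 = 61 · 89.
φ(5429) = (61−1) · (89−1) = 60 · 88 = 5280.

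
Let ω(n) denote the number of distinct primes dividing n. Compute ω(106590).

6

106590 = 2 · 53295
53295 = 3 · 17765
17765 = 5 · 3553
3553 = 11 · 323
323 = 17 · 19
106590 = 2 · 3 · 5 · 11 · 17 · 19, which has 6 distinct prime factors.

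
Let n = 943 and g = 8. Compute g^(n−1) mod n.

679

8^1 ≡ 8 (mod 943)
8^2 ≡ 8^2 = 64 ≡ 64 (mod 943)
8^4 ≡ 64^2 = 4096 ≡ 324 (mod 943)
8^8 ≡ 324^2 = 104976 ≡ 303 (mod 943)
8^16 ≡ 303^2 = 91809 ≡ 338 (mod 943)
8^32 ≡ 338^2 = 114244 ≡ 141 (mod 943)
8^64 ≡ 141^2 = 19881 ≡ 78 (mod 943)
8^128 ≡ 78^2 = 6084 ≡ 426 (mod 943)
8^256 ≡ 426^2 = 181476 ≡ 420 (mod 943)
8^512 ≡ 420^2 = 176400 ≡ 59 (mod 943)
942 = 512 + 256 + 128 + 32 + 8 + 4 + 2 in binary powers of 2.
So 8^942 ≡ 59 · 420 · 426 · 141 · 303 · 324 · 64 ≡ 679 (mod 943).
Since 679 ≠ 1, base 8 is a Fermat witness: 943 is composite.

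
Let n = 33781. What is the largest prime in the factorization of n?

83

33781 = 11 · 3071
3071 = 37 · 83
83 is prime.
So 33781 = 11 · 37 · 83; the largest prime factor is 83.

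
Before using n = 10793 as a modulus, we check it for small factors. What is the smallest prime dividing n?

10793 is odd.
Digit sum 20, not divisible by 3.
Ends in 3: not divisible by 5.
7: 10793 = 7·1541 + 6
11: 10793 = 11·981 + 2
13: 10793 = 13·830 + 3
17: 10793 = 17·634 + 15
19: 10793 = 19·568 + 1
23: 10793 = 23·469 + 6
29: 10793 = 29·372 + 5
31: 10793 = 31·348 + 5
37: 10793 = 37·291 + 26
41: 10793 = 41·263 + 10
43: 10793 = 43·251

43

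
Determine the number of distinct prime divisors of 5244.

4

5244 = 2^2 · 1311
1311 = 3 · 437
437 = 19 · 23
5244 = 2^2 · 3 · 19 · 23, which has 4 distinct prime factors.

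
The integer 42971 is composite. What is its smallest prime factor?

97

42971 is odd.
Digit sum 23, not divisible by 3.
Ends in 1: not divisible by 5.
7: 42971 = 7·6138 + 5
11: 42971 = 11·3906 + 5
13: 42971 = 13·3305 + 6
17: 42971 = 17·2527 + 12
19: 42971 = 19·2261 + 12
23: 42971 = 23·1868 + 7
29: 42971 = 29·1481 + 22
31: 42971 = 31·1386 + 5
37: 42971 = 37·1161 + 14
41: 42971 = 41·1048 + 3
43: 42971 = 43·999 + 14
47: 42971 = 47·914 + 13
53: 42971 = 53·810 + 41
59: 42971 = 59·728 + 19
61: 42971 = 61·704 + 27
67: 42971 = 67·641 + 24
71: 42971 = 71·605 + 16
73: 42971 = 73·588 + 47
79: 42971 = 79·543 + 74
83: 42971 = 83·517 + 60
89: 42971 = 89·482 + 73
97: 42971 = 97·443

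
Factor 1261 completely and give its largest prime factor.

97

1261 = 13 · 97
97 is prime.
So 1261 = 13 · 97; the largest prime factor is 97.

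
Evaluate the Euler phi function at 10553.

Factor: 10553 = 61 · 173.
φ(10553) = (61−1) · (173−1) = 60 · 172 = 10320.

10320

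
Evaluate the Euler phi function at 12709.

12460

Factor: 12709 = 71 · 179.
φ(12709) = (71−1) · (179−1) = 70 · 178 = 12460.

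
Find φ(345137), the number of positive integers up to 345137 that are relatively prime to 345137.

Factor: 345137 = 13 · 139 · 191.
φ(345137) = (13−1) · (139−1) · (191−1) = 12 · 138 · 190 = 314640.

314640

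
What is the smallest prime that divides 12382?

12382 is even: 2 divides it.

2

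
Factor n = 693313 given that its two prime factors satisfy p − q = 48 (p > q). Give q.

809

Since p = q + 48, we have 693313 = q(q + 48), so q² + 48q − 693313 = 0.
Discriminant: 48² + 4·693313 = 2304 + 2773252 = 2775556; √2775556 = 1666.
q = (−48 + 1666)/2 = 809, and p = q + 48 = 857.
Check: 809 · 857 = 693313.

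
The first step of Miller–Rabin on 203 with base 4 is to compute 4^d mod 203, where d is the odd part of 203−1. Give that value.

93

203 − 1 = 202 = 2^1 · 101, so d = 101.
4^1 ≡ 4 (mod 203)
4^2 ≡ 4^2 = 16 ≡ 16 (mod 203)
4^4 ≡ 16^2 = 256 ≡ 53 (mod 203)
4^8 ≡ 53^2 = 2809 ≡ 170 (mod 203)
4^16 ≡ 170^2 = 28900 ≡ 74 (mod 203)
4^32 ≡ 74^2 = 5476 ≡ 198 (mod 203)
4^64 ≡ 198^2 = 39204 ≡ 25 (mod 203)
101 = 64 + 32 + 4 + 1 in binary powers of 2.
So 4^101 ≡ 25 · 198 · 53 · 4 ≡ 93 (mod 203).
Squaring chain: 93; never reaches −1, so base 4 is a Miller–Rabin witness that 203 is composite.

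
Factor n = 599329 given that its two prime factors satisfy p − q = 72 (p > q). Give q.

Since p = q + 72, we have 599329 = q(q + 72), so q² + 72q − 599329 = 0.
Discriminant: 72² + 4·599329 = 5184 + 2397316 = 2402500; √2402500 = 1550.
q = (−72 + 1550)/2 = 739, and p = q + 72 = 811.
Check: 739 · 811 = 599329.

739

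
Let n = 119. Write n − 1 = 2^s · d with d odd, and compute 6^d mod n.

119 − 1 = 118 = 2^1 · 59, so d = 59.
6^1 ≡ 6 (mod 119)
6^2 ≡ 6^2 = 36 ≡ 36 (mod 119)
6^4 ≡ 36^2 = 1296 ≡ 106 (mod 119)
6^8 ≡ 106^2 = 11236 ≡ 50 (mod 119)
6^16 ≡ 50^2 = 2500 ≡ 1 (mod 119)
6^32 ≡ 1^2 = 1 ≡ 1 (mod 119)
59 = 32 + 16 + 8 + 2 + 1 in binary powers of 2.
So 6^59 ≡ 1 · 1 · 50 · 36 · 6 ≡ 90 (mod 119).
Squaring chain: 90; never reaches −1, so base 6 is a Miller–Rabin witness that 119 is composite.

90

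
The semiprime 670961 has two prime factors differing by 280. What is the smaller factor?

691

Since p = q + 280, we have 670961 = q(q + 280), so q² + 280q − 670961 = 0.
Discriminant: 280² + 4·670961 = 78400 + 2683844 = 2762244; √2762244 = 1662.
q = (−280 + 1662)/2 = 691, and p = q + 280 = 971.
Check: 691 · 971 = 670961.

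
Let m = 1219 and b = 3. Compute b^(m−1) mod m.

3^1 ≡ 3 (mod 1219)
3^2 ≡ 3^2 = 9 ≡ 9 (mod 1219)
3^4 ≡ 9^2 = 81 ≡ 81 (mod 1219)
3^8 ≡ 81^2 = 6561 ≡ 466 (mod 1219)
3^16 ≡ 466^2 = 217156 ≡ 174 (mod 1219)
3^32 ≡ 174^2 = 30276 ≡ 1020 (mod 1219)
3^64 ≡ 1020^2 = 1040400 ≡ 593 (mod 1219)
3^128 ≡ 593^2 = 351649 ≡ 577 (mod 1219)
3^256 ≡ 577^2 = 332929 ≡ 142 (mod 1219)
3^512 ≡ 142^2 = 20164 ≡ 660 (mod 1219)
3^1024 ≡ 660^2 = 435600 ≡ 417 (mod 1219)
1218 = 1024 + 128 + 64 + 2 in binary powers of 2.
So 3^1218 ≡ 417 · 577 · 593 · 9 ≡ 282 (mod 1219).
Since 282 ≠ 1, base 3 is a Fermat witness: 1219 is composite.

282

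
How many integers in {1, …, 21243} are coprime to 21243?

Factor: 21243 = 3 · 73 · 97.
φ(21243) = (3−1) · (73−1) · (97−1) = 2 · 72 · 96 = 13824.

13824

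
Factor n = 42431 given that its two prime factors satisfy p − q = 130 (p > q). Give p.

281

Since p = q + 130, we have 42431 = q(q + 130), so q² + 130q − 42431 = 0.
Discriminant: 130² + 4·42431 = 16900 + 169724 = 186624; √186624 = 432.
q = (−130 + 432)/2 = 151, and p = q + 130 = 281.
Check: 151 · 281 = 42431.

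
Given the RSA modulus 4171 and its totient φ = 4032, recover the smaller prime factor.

φ(n) = (p−1)(q−1) = n − (p+q) + 1, so p + q = 4171 − 4032 + 1 = 140.
p and q are the roots of t² − 140t + 4171 = 0.
Discriminant: 140² − 4·4171 = 19600 − 16684 = 2916; √2916 = 54.
q = (140 − 54)/2 = 43, p = (140 + 54)/2 = 97.
Check: 43 · 97 = 4171.

43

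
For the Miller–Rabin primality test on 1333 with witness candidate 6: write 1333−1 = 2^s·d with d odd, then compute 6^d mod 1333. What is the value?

1333 − 1 = 1332 = 2^2 · 333, so d = 333.
6^1 ≡ 6 (mod 1333)
6^2 ≡ 6^2 = 36 ≡ 36 (mod 1333)
6^4 ≡ 36^2 = 1296 ≡ 1296 (mod 1333)
6^8 ≡ 1296^2 = 1679616 ≡ 36 (mod 1333)
6^16 ≡ 36^2 = 1296 ≡ 1296 (mod 1333)
6^32 ≡ 1296^2 = 1679616 ≡ 36 (mod 1333)
6^64 ≡ 36^2 = 1296 ≡ 1296 (mod 1333)
6^128 ≡ 1296^2 = 1679616 ≡ 36 (mod 1333)
6^256 ≡ 36^2 = 1296 ≡ 1296 (mod 1333)
333 = 256 + 64 + 8 + 4 + 1 in binary powers of 2.
So 6^333 ≡ 1296 · 1296 · 36 · 1296 · 6 ≡ 216 (mod 1333).
Squaring chain: 216 → 1; never reaches −1, so base 6 is a Miller–Rabin witness that 1333 is composite.

216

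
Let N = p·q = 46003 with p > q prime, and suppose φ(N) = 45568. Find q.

φ(n) = (p−1)(q−1) = n − (p+q) + 1, so p + q = 46003 − 45568 + 1 = 436.
p and q are the roots of t² − 436t + 46003 = 0.
Discriminant: 436² − 4·46003 = 190096 − 184012 = 6084; √6084 = 78.
q = (436 − 78)/2 = 179, p = (436 + 78)/2 = 257.
Check: 179 · 257 = 46003.

179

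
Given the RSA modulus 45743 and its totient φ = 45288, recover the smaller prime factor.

φ(n) = (p−1)(q−1) = n − (p+q) + 1, so p + q = 45743 − 45288 + 1 = 456.
p and q are the roots of t² − 456t + 45743 = 0.
Discriminant: 456² − 4·45743 = 207936 − 182972 = 24964; √24964 = 158.
q = (456 − 158)/2 = 149, p = (456 + 158)/2 = 307.
Check: 149 · 307 = 45743.

149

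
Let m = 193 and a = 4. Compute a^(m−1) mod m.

1

4^1 ≡ 4 (mod 193)
4^2 ≡ 4^2 = 16 ≡ 16 (mod 193)
4^4 ≡ 16^2 = 256 ≡ 63 (mod 193)
4^8 ≡ 63^2 = 3969 ≡ 109 (mod 193)
4^16 ≡ 109^2 = 11881 ≡ 108 (mod 193)
4^32 ≡ 108^2 = 11664 ≡ 84 (mod 193)
4^64 ≡ 84^2 = 7056 ≡ 108 (mod 193)
4^128 ≡ 108^2 = 11664 ≡ 84 (mod 193)
192 = 128 + 64 in binary powers of 2.
So 4^192 ≡ 84 · 108 ≡ 1 (mod 193).
Since the result is 1, base 4 gives no evidence that 193 is composite.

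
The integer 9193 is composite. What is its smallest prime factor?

9193 is odd.
Digit sum 22, not divisible by 3.
Ends in 3: not divisible by 5.
7: 9193 = 7·1313 + 2
11: 9193 = 11·835 + 8
13: 9193 = 13·707 + 2
17: 9193 = 17·540 + 13
19: 9193 = 19·483 + 16
23: 9193 = 23·399 + 16
29: 9193 = 29·317

29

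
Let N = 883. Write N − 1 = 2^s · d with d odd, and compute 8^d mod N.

883 − 1 = 882 = 2^1 · 441, so d = 441.
8^1 ≡ 8 (mod 883)
8^2 ≡ 8^2 = 64 ≡ 64 (mod 883)
8^4 ≡ 64^2 = 4096 ≡ 564 (mod 883)
8^8 ≡ 564^2 = 318096 ≡ 216 (mod 883)
8^16 ≡ 216^2 = 46656 ≡ 740 (mod 883)
8^32 ≡ 740^2 = 547600 ≡ 140 (mod 883)
8^64 ≡ 140^2 = 19600 ≡ 174 (mod 883)
8^128 ≡ 174^2 = 30276 ≡ 254 (mod 883)
8^256 ≡ 254^2 = 64516 ≡ 57 (mod 883)
441 = 256 + 128 + 32 + 16 + 8 + 1 in binary powers of 2.
So 8^441 ≡ 57 · 254 · 140 · 740 · 216 · 8 ≡ 882 (mod 883).
Since 8^d ≡ 882 (mod 883), base 8 does not prove 883 composite.

882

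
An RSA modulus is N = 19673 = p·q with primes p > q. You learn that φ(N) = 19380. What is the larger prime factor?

191

φ(n) = (p−1)(q−1) = n − (p+q) + 1, so p + q = 19673 − 19380 + 1 = 294.
p and q are the roots of t² − 294t + 19673 = 0.
Discriminant: 294² − 4·19673 = 86436 − 78692 = 7744; √7744 = 88.
q = (294 − 88)/2 = 103, p = (294 + 88)/2 = 191.
Check: 103 · 191 = 19673.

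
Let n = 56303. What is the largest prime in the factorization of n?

71

56303 = 13 · 4331
4331 = 61 · 71
71 is prime.
So 56303 = 13 · 61 · 71; the largest prime factor is 71.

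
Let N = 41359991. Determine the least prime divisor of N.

89

41359991 is odd.
Digit sum 41, not divisible by 3.
Ends in 1: not divisible by 5.
7: 41359991 = 7·5908570 + 1
11: 41359991 = 11·3759999 + 2
13: 41359991 = 13·3181537 + 10
17: 41359991 = 17·2432940 + 11
19: 41359991 = 19·2176841 + 12
23: 41359991 = 23·1798260 + 11
29: 41359991 = 29·1426206 + 17
31: 41359991 = 31·1334193 + 8
37: 41359991 = 37·1117837 + 22
41: 41359991 = 41·1008780 + 11
43: 41359991 = 43·961860 + 11
47: 41359991 = 47·879999 + 38
53: 41359991 = 53·780377 + 10
59: 41359991 = 59·701016 + 47
61: 41359991 = 61·678032 + 39
67: 41359991 = 67·617313 + 20
71: 41359991 = 71·582535 + 6
73: 41359991 = 73·566575 + 16
79: 41359991 = 79·523544 + 15
83: 41359991 = 83·498313 + 12
89: 41359991 = 89·464719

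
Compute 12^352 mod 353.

1

12^1 ≡ 12 (mod 353)
12^2 ≡ 12^2 = 144 ≡ 144 (mod 353)
12^4 ≡ 144^2 = 20736 ≡ 262 (mod 353)
12^8 ≡ 262^2 = 68644 ≡ 162 (mod 353)
12^16 ≡ 162^2 = 26244 ≡ 122 (mod 353)
12^32 ≡ 122^2 = 14884 ≡ 58 (mod 353)
12^64 ≡ 58^2 = 3364 ≡ 187 (mod 353)
12^128 ≡ 187^2 = 34969 ≡ 22 (mod 353)
12^256 ≡ 22^2 = 484 ≡ 131 (mod 353)
352 = 256 + 64 + 32 in binary powers of 2.
So 12^352 ≡ 131 · 187 · 58 ≡ 1 (mod 353).
Since the result is 1, base 12 gives no evidence that 353 is composite.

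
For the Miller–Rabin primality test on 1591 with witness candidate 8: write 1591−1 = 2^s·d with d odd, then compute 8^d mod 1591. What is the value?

290

1591 − 1 = 1590 = 2^1 · 795, so d = 795.
8^1 ≡ 8 (mod 1591)
8^2 ≡ 8^2 = 64 ≡ 64 (mod 1591)
8^4 ≡ 64^2 = 4096 ≡ 914 (mod 1591)
8^8 ≡ 914^2 = 835396 ≡ 121 (mod 1591)
8^16 ≡ 121^2 = 14641 ≡ 322 (mod 1591)
8^32 ≡ 322^2 = 103684 ≡ 269 (mod 1591)
8^64 ≡ 269^2 = 72361 ≡ 766 (mod 1591)
8^128 ≡ 766^2 = 586756 ≡ 1268 (mod 1591)
8^256 ≡ 1268^2 = 1607824 ≡ 914 (mod 1591)
8^512 ≡ 914^2 = 835396 ≡ 121 (mod 1591)
795 = 512 + 256 + 16 + 8 + 2 + 1 in binary powers of 2.
So 8^795 ≡ 121 · 914 · 322 · 121 · 64 · 8 ≡ 290 (mod 1591).
Squaring chain: 290; never reaches −1, so base 8 is a Miller–Rabin witness that 1591 is composite.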